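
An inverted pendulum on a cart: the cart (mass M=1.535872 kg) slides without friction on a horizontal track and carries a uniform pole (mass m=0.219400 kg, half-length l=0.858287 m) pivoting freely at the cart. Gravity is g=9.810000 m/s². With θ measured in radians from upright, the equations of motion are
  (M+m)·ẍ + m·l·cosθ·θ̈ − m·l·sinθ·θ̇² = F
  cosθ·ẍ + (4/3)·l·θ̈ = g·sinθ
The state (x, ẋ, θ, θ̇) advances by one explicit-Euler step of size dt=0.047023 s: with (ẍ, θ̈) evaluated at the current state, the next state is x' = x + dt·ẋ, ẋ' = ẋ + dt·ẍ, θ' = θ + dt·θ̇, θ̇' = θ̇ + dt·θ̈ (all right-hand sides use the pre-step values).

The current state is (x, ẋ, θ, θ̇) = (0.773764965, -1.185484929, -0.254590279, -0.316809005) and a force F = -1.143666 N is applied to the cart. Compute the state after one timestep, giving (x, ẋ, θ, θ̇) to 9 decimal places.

(0.718019907, -1.207657457, -0.269487589, -0.399577624)

sinθ=-0.251848915, cosθ=0.967766565
temp = (F + m·l·θ̇²·sinθ)/(M+m) = (-1.143666 + -0.004759971)/1.755272 = -0.654272370
θ̈ = (g·sinθ − cosθ·temp)/(l·(4/3 − m·cos²θ/(M+m))) = -1.760173080
ẍ = temp − m·l·θ̈·cosθ/(M+m) = -0.471525174
Euler: x'=0.773764965+0.047023·-1.185484929=0.718019907, ẋ'=-1.185484929+0.047023·-0.471525174=-1.207657457
       θ'=-0.254590279+0.047023·-0.316809005=-0.269487589, θ̇'=-0.316809005+0.047023·-1.760173080=-0.399577624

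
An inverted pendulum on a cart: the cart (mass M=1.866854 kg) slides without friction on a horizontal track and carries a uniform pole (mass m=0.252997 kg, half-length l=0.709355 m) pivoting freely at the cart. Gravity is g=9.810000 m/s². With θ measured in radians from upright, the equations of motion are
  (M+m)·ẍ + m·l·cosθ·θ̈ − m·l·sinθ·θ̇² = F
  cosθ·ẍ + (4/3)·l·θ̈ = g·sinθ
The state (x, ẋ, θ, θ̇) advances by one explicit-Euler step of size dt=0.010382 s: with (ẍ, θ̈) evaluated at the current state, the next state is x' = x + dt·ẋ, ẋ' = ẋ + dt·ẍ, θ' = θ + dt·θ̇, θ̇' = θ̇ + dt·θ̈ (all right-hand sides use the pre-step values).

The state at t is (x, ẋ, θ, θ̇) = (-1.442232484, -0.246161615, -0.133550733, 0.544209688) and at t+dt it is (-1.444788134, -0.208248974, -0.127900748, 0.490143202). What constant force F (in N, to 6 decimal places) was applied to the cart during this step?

F = 6.822000 N

ẍ = (ẋ'−ẋ)/dt = (-0.208248974−-0.246161615)/0.010382 = 3.651767
θ̈ = (θ̇'−θ̇)/dt = (0.490143202−0.544209688)/0.010382 = -5.207714
sinθ=-0.133154, cosθ=0.991095
F = (M+m)·ẍ + m·l·cosθ·θ̈ − m·l·sinθ·θ̇² = 7.741201 + -0.926278 − -0.007077 = 6.822000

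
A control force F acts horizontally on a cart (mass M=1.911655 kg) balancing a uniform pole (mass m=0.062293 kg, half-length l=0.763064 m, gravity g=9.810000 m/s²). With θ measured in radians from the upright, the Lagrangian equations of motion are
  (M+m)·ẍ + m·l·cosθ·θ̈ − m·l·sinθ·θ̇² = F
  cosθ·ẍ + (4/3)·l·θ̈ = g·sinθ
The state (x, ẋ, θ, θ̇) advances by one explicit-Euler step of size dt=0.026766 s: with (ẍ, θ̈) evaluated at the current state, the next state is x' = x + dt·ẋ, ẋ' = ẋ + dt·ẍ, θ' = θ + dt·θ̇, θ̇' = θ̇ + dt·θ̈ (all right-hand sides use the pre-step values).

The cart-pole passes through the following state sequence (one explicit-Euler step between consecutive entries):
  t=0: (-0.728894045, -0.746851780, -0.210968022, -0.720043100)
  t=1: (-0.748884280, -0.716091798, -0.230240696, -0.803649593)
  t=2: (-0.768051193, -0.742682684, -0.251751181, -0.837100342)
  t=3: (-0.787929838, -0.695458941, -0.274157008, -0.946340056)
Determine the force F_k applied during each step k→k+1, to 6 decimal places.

step 0→1:
  ẍ = (ẋ'−ẋ)/dt = (-0.716091798−-0.746851780)/0.026766 = 1.149219
  θ̈ = (θ̇'−θ̇)/dt = (-0.803649593−-0.720043100)/0.026766 = -3.123608
  sinθ=-0.209407, cosθ=0.977829
  F = (M+m)·ẍ + m·l·cosθ·θ̈ − m·l·sinθ·θ̇² = 2.268498 + -0.145184 − -0.005161 = 2.128474
step 1→2:
  ẍ = (ẋ'−ẋ)/dt = (-0.742682684−-0.716091798)/0.026766 = -0.993458
  θ̈ = (θ̇'−θ̇)/dt = (-0.837100342−-0.803649593)/0.026766 = -1.249748
  sinθ=-0.228212, cosθ=0.973611
  F = (M+m)·ẍ + m·l·cosθ·θ̈ − m·l·sinθ·θ̇² = -1.961034 + -0.057837 − -0.007006 = -2.011865
step 2→3:
  ẍ = (ẋ'−ẋ)/dt = (-0.695458941−-0.742682684)/0.026766 = 1.764318
  θ̈ = (θ̇'−θ̇)/dt = (-0.946340056−-0.837100342)/0.026766 = -4.081286
  sinθ=-0.249100, cosθ=0.968478
  F = (M+m)·ẍ + m·l·cosθ·θ̈ − m·l·sinθ·θ̇² = 3.482673 + -0.187883 − -0.008297 = 3.303087

F_0 = 2.128474 N
F_1 = -2.011865 N
F_2 = 3.303087 N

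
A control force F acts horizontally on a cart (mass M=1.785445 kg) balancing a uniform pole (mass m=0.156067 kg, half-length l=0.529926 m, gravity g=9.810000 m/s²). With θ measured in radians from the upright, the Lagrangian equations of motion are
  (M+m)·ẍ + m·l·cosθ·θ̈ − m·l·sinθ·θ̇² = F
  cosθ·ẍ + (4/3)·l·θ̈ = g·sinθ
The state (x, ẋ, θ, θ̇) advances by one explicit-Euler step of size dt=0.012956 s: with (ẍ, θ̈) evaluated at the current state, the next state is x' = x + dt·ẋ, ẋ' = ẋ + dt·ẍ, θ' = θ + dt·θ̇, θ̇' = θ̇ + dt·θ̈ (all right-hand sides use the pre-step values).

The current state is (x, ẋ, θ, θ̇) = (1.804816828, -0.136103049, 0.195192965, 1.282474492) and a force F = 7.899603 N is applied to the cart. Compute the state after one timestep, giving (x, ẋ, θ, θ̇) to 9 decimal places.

(1.803053477, -0.081501748, 0.211808705, 1.241554203)

sinθ=0.193955839, cosθ=0.981010261
temp = (F + m·l·θ̇²·sinθ)/(M+m) = (7.899603 + 0.026383150)/1.941512 = 4.082378141
θ̈ = (g·sinθ − cosθ·temp)/(l·(4/3 − m·cos²θ/(M+m))) = -3.158404549
ẍ = temp − m·l·θ̈·cosθ/(M+m) = 4.214364041
Euler: x'=1.804816828+0.012956·-0.136103049=1.803053477, ẋ'=-0.136103049+0.012956·4.214364041=-0.081501748
       θ'=0.195192965+0.012956·1.282474492=0.211808705, θ̇'=1.282474492+0.012956·-3.158404549=1.241554203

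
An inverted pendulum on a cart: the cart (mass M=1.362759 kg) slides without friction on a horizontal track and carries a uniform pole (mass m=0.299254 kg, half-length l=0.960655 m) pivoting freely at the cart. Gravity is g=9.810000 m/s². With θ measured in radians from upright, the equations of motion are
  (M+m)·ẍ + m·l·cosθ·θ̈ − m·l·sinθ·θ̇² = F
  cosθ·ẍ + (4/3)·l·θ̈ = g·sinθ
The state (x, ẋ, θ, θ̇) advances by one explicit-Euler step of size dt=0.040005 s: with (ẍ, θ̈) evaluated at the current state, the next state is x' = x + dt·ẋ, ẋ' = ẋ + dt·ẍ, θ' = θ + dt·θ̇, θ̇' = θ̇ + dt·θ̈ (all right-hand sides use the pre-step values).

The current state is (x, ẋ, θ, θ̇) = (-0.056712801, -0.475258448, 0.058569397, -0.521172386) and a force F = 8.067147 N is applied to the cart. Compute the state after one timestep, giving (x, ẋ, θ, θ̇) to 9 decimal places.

sinθ=0.058535917, cosθ=0.998285303
temp = (F + m·l·θ̇²·sinθ)/(M+m) = (8.067147 + 0.004570804)/1.662013 = 4.856591257
θ̈ = (g·sinθ − cosθ·temp)/(l·(4/3 − m·cos²θ/(M+m))) = -3.855701495
ẍ = temp − m·l·θ̈·cosθ/(M+m) = 5.522371765
Euler: x'=-0.056712801+0.040005·-0.475258448=-0.075725515, ẋ'=-0.475258448+0.040005·5.522371765=-0.254335966
       θ'=0.058569397+0.040005·-0.521172386=0.037719896, θ̇'=-0.521172386+0.040005·-3.855701495=-0.675419724

(-0.075725515, -0.254335966, 0.037719896, -0.675419724)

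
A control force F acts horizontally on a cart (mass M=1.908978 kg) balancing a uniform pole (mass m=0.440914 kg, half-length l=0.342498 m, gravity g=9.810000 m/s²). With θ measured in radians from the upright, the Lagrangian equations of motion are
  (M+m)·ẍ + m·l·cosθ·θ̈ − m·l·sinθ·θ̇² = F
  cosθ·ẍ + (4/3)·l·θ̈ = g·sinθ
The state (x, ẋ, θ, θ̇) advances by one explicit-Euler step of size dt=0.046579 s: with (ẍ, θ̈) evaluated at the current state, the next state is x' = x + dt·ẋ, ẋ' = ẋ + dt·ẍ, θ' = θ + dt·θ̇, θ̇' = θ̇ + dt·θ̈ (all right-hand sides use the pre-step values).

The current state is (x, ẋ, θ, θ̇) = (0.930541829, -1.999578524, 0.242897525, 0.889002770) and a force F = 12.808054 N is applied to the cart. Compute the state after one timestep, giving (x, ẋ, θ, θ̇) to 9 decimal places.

(0.837403461, -1.723545797, 0.284306385, 0.542953152)

sinθ=0.240516101, cosθ=0.970645149
temp = (F + m·l·θ̇²·sinθ)/(M+m) = (12.808054 + 0.028705315)/2.349892 = 5.462701824
θ̈ = (g·sinθ − cosθ·temp)/(l·(4/3 − m·cos²θ/(M+m))) = -7.429305429
ẍ = temp − m·l·θ̈·cosθ/(M+m) = 5.926119641
Euler: x'=0.930541829+0.046579·-1.999578524=0.837403461, ẋ'=-1.999578524+0.046579·5.926119641=-1.723545797
       θ'=0.242897525+0.046579·0.889002770=0.284306385, θ̇'=0.889002770+0.046579·-7.429305429=0.542953152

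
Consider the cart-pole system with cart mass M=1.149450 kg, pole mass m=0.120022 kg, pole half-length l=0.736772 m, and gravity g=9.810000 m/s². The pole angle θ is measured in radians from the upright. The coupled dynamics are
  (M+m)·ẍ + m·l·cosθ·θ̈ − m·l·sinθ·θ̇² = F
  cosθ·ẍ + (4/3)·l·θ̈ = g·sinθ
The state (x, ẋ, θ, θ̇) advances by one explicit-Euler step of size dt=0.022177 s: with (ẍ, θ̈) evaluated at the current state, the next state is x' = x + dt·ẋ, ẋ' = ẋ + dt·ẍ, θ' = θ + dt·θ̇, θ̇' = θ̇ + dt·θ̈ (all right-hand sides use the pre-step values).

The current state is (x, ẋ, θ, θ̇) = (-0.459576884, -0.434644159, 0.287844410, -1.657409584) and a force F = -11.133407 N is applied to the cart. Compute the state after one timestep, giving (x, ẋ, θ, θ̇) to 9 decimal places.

sinθ=0.283885981, cosθ=0.958858045
temp = (F + m·l·θ̇²·sinθ)/(M+m) = (-11.133407 + 0.068960057)/1.269472 = -8.715786518
θ̈ = (g·sinθ − cosθ·temp)/(l·(4/3 − m·cos²θ/(M+m))) = 12.133179627
ẍ = temp − m·l·θ̈·cosθ/(M+m) = -9.526187184
Euler: x'=-0.459576884+0.022177·-0.434644159=-0.469215988, ẋ'=-0.434644159+0.022177·-9.526187184=-0.645906412
       θ'=0.287844410+0.022177·-1.657409584=0.251088038, θ̇'=-1.657409584+0.022177·12.133179627=-1.388332059

(-0.469215988, -0.645906412, 0.251088038, -1.388332059)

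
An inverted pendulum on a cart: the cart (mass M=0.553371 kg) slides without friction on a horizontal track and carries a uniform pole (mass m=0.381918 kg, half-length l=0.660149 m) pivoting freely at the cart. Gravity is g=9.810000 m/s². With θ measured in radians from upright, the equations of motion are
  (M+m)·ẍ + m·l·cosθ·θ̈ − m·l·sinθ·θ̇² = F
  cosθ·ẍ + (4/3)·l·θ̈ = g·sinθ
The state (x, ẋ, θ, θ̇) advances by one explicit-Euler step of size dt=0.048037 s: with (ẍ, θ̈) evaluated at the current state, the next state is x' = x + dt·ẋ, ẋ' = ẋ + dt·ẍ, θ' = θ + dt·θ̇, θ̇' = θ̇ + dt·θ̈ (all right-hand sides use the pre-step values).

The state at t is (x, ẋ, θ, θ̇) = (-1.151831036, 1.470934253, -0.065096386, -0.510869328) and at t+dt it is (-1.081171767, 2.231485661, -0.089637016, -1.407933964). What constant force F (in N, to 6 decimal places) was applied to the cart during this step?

F = 10.114070 N

ẍ = (ẋ'−ẋ)/dt = (2.231485661−1.470934253)/0.048037 = 15.832617
θ̈ = (θ̇'−θ̇)/dt = (-1.407933964−-0.510869328)/0.048037 = -18.674452
sinθ=-0.065050, cosθ=0.997882
F = (M+m)·ẍ + m·l·cosθ·θ̈ − m·l·sinθ·θ̇² = 14.808072 + -4.698283 − -0.004280 = 10.114070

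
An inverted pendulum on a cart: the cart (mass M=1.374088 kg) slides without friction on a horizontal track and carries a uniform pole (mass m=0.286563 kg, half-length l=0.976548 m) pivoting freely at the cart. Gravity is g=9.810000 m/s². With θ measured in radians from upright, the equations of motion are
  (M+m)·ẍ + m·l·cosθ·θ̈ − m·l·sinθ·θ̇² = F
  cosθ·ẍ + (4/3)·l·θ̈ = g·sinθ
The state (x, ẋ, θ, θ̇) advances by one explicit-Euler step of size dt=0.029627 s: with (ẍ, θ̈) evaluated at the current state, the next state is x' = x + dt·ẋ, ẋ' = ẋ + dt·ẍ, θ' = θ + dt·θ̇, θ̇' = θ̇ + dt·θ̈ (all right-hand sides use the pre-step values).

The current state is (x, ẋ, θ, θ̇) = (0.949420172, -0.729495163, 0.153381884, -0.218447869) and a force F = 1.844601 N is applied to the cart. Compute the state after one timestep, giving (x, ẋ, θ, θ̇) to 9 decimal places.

(0.927807419, -0.698284330, 0.146909929, -0.208033606)

sinθ=0.152781181, cosθ=0.988260042
temp = (F + m·l·θ̇²·sinθ)/(M+m) = (1.844601 + 0.002040230)/1.660651 = 1.111998385
θ̈ = (g·sinθ − cosθ·temp)/(l·(4/3 − m·cos²θ/(M+m))) = 0.351512559
ẍ = temp − m·l·θ̈·cosθ/(M+m) = 1.053459099
Euler: x'=0.949420172+0.029627·-0.729495163=0.927807419, ẋ'=-0.729495163+0.029627·1.053459099=-0.698284330
       θ'=0.153381884+0.029627·-0.218447869=0.146909929, θ̇'=-0.218447869+0.029627·0.351512559=-0.208033606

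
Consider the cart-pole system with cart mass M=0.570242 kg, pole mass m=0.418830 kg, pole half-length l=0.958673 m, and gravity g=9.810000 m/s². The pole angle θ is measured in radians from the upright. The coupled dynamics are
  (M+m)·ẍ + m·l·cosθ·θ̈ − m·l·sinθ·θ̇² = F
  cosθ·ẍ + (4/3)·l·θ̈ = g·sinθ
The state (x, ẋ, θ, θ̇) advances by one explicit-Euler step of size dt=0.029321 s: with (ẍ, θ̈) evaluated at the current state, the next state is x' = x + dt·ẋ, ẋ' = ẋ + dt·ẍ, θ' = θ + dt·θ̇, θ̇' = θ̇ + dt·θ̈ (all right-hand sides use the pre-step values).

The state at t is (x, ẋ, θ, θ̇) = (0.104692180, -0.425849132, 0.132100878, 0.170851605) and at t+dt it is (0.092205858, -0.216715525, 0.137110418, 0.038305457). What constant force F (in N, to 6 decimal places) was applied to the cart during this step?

ẍ = (ẋ'−ẋ)/dt = (-0.216715525−-0.425849132)/0.029321 = 7.132554
θ̈ = (θ̇'−θ̇)/dt = (0.038305457−0.170851605)/0.029321 = -4.520519
sinθ=0.131717, cosθ=0.991287
F = (M+m)·ẍ + m·l·cosθ·θ̈ − m·l·sinθ·θ̇² = 7.054609 + -1.799269 − 0.001544 = 5.253796

F = 5.253796 N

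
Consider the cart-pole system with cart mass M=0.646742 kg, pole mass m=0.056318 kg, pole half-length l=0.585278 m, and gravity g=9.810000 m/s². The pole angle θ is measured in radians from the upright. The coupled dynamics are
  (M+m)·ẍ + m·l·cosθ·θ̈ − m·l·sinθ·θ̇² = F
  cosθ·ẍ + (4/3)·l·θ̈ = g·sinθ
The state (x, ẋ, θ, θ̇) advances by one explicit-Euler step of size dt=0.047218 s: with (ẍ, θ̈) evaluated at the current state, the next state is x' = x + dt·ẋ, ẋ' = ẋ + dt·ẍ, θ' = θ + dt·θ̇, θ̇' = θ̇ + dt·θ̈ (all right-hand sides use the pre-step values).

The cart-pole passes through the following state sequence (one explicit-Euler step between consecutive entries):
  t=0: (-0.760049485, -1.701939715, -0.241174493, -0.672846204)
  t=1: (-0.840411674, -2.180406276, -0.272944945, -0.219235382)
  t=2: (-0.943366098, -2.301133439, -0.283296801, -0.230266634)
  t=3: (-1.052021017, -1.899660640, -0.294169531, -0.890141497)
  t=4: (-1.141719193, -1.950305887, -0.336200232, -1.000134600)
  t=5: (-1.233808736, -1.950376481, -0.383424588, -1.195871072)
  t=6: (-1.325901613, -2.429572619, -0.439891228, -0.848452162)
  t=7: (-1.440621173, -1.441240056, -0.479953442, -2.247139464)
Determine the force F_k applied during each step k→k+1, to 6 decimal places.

step 0→1:
  ẍ = (ẋ'−ẋ)/dt = (-2.180406276−-1.701939715)/0.047218 = -10.133139
  θ̈ = (θ̇'−θ̇)/dt = (-0.219235382−-0.672846204)/0.047218 = 9.606735
  sinθ=-0.238843, cosθ=0.971058
  F = (M+m)·ẍ + m·l·cosθ·θ̈ − m·l·sinθ·θ̇² = -7.124205 + 0.307490 − -0.003564 = -6.813151
step 1→2:
  ẍ = (ẋ'−ẋ)/dt = (-2.301133439−-2.180406276)/0.047218 = -2.556804
  θ̈ = (θ̇'−θ̇)/dt = (-0.230266634−-0.219235382)/0.047218 = -0.233624
  sinθ=-0.269569, cosθ=0.962981
  F = (M+m)·ẍ + m·l·cosθ·θ̈ − m·l·sinθ·θ̇² = -1.797587 + -0.007416 − -0.000427 = -1.804575
step 2→3:
  ẍ = (ẋ'−ẋ)/dt = (-1.899660640−-2.301133439)/0.047218 = 8.502537
  θ̈ = (θ̇'−θ̇)/dt = (-0.890141497−-0.230266634)/0.047218 = -13.975070
  sinθ=-0.279523, cosθ=0.960139
  F = (M+m)·ẍ + m·l·cosθ·θ̈ − m·l·sinθ·θ̇² = 5.977794 + -0.442280 − -0.000489 = 5.536002
step 3→4:
  ẍ = (ẋ'−ẋ)/dt = (-1.950305887−-1.899660640)/0.047218 = -1.072583
  θ̈ = (θ̇'−θ̇)/dt = (-1.000134600−-0.890141497)/0.047218 = -2.329474
  sinθ=-0.289945, cosθ=0.957043
  F = (M+m)·ẍ + m·l·cosθ·θ̈ − m·l·sinθ·θ̇² = -0.754091 + -0.073485 − -0.007573 = -0.820003
step 4→5:
  ẍ = (ẋ'−ẋ)/dt = (-1.950376481−-1.950305887)/0.047218 = -0.001495
  θ̈ = (θ̇'−θ̇)/dt = (-1.195871072−-1.000134600)/0.047218 = -4.145378
  sinθ=-0.329902, cosθ=0.944015
  F = (M+m)·ẍ + m·l·cosθ·θ̈ − m·l·sinθ·θ̇² = -0.001051 + -0.128989 − -0.010877 = -0.119163
step 5→6:
  ẍ = (ẋ'−ẋ)/dt = (-2.429572619−-1.950376481)/0.047218 = -10.148590
  θ̈ = (θ̇'−θ̇)/dt = (-0.848452162−-1.195871072)/0.047218 = 7.357764
  sinθ=-0.374099, cosθ=0.927389
  F = (M+m)·ẍ + m·l·cosθ·θ̈ − m·l·sinθ·θ̇² = -7.135068 + 0.224914 − -0.017635 = -6.892519
step 6→7:
  ẍ = (ẋ'−ẋ)/dt = (-1.441240056−-2.429572619)/0.047218 = 20.931267
  θ̈ = (θ̇'−θ̇)/dt = (-2.247139464−-0.848452162)/0.047218 = -29.621909
  sinθ=-0.425841, cosθ=0.904798
  F = (M+m)·ẍ + m·l·cosθ·θ̈ − m·l·sinθ·θ̇² = 14.715937 + -0.883434 − -0.010104 = 13.842607

F_0 = -6.813151 N
F_1 = -1.804575 N
F_2 = 5.536002 N
F_3 = -0.820003 N
F_4 = -0.119163 N
F_5 = -6.892519 N
F_6 = 13.842607 N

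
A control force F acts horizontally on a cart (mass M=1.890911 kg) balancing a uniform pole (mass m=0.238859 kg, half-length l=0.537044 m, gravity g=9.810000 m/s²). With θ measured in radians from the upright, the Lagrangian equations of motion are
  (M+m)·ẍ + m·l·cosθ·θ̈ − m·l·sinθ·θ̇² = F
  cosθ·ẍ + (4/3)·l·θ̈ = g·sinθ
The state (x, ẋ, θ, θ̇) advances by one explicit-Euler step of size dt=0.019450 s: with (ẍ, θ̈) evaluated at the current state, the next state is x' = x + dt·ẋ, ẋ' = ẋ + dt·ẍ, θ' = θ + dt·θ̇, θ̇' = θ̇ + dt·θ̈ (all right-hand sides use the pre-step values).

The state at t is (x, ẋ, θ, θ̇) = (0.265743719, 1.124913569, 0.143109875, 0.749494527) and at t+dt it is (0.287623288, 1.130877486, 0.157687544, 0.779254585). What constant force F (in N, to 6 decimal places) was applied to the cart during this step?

F = 0.837039 N

ẍ = (ẋ'−ẋ)/dt = (1.130877486−1.124913569)/0.019450 = 0.306628
θ̈ = (θ̇'−θ̇)/dt = (0.779254585−0.749494527)/0.019450 = 1.530080
sinθ=0.142622, cosθ=0.989777
F = (M+m)·ẍ + m·l·cosθ·θ̈ − m·l·sinθ·θ̇² = 0.653047 + 0.194269 − 0.010277 = 0.837039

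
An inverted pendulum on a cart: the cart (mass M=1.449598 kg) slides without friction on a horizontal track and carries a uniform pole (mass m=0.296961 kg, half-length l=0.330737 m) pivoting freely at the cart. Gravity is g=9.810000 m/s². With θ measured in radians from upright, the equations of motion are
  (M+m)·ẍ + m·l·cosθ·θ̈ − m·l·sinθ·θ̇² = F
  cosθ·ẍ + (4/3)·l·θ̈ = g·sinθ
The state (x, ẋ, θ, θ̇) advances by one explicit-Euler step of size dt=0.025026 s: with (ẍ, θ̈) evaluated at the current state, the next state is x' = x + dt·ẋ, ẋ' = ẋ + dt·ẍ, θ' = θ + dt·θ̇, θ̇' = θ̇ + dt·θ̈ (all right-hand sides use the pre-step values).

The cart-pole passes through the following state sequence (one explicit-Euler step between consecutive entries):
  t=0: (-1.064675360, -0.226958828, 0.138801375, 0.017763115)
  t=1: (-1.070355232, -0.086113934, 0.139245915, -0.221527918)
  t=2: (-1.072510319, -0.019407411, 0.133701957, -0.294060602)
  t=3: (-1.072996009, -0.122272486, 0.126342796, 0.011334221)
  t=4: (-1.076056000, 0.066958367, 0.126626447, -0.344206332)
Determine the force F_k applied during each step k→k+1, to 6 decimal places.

step 0→1:
  ẍ = (ẋ'−ẋ)/dt = (-0.086113934−-0.226958828)/0.025026 = 5.627943
  θ̈ = (θ̇'−θ̇)/dt = (-0.221527918−0.017763115)/0.025026 = -9.561697
  sinθ=0.138356, cosθ=0.990383
  F = (M+m)·ẍ + m·l·cosθ·θ̈ − m·l·sinθ·θ̇² = 9.829534 + -0.930080 − 0.000004 = 8.899450
step 1→2:
  ẍ = (ẋ'−ẋ)/dt = (-0.019407411−-0.086113934)/0.025026 = 2.665489
  θ̈ = (θ̇'−θ̇)/dt = (-0.294060602−-0.221527918)/0.025026 = -2.898293
  sinθ=0.138796, cosθ=0.990321
  F = (M+m)·ẍ + m·l·cosθ·θ̈ − m·l·sinθ·θ̇² = 4.655433 + -0.281904 − 0.000669 = 4.372861
step 2→3:
  ẍ = (ẋ'−ẋ)/dt = (-0.122272486−-0.019407411)/0.025026 = -4.110328
  θ̈ = (θ̇'−θ̇)/dt = (0.011334221−-0.294060602)/0.025026 = 12.203102
  sinθ=0.133304, cosθ=0.991075
  F = (M+m)·ẍ + m·l·cosθ·θ̈ − m·l·sinθ·θ̇² = -7.178931 + 1.187843 − 0.001132 = -5.992220
step 3→4:
  ẍ = (ẋ'−ẋ)/dt = (0.066958367−-0.122272486)/0.025026 = 7.561370
  θ̈ = (θ̇'−θ̇)/dt = (-0.344206332−0.011334221)/0.025026 = -14.206847
  sinθ=0.126007, cosθ=0.992029
  F = (M+m)·ẍ + m·l·cosθ·θ̈ − m·l·sinθ·θ̇² = 13.206379 + -1.384218 − 0.000002 = 11.822160

F_0 = 8.899450 N
F_1 = 4.372861 N
F_2 = -5.992220 N
F_3 = 11.822160 N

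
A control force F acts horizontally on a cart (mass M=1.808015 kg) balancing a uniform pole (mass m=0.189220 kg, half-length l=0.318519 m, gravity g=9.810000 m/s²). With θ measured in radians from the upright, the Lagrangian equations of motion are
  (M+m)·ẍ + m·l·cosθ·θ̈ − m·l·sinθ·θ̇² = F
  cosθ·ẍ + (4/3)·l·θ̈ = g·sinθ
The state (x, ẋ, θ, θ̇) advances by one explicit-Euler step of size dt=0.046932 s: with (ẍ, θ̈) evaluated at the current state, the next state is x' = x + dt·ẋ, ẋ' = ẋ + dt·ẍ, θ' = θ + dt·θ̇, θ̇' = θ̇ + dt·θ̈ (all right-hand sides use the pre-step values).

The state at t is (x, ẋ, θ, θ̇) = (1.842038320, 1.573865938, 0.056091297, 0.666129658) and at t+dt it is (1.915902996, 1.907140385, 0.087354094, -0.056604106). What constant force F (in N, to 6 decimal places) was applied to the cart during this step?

ẍ = (ẋ'−ẋ)/dt = (1.907140385−1.573865938)/0.046932 = 7.101220
θ̈ = (θ̇'−θ̇)/dt = (-0.056604106−0.666129658)/0.046932 = -15.399594
sinθ=0.056062, cosθ=0.998427
F = (M+m)·ẍ + m·l·cosθ·θ̈ − m·l·sinθ·θ̇² = 14.182805 + -0.926676 − 0.001499 = 13.254629

F = 13.254629 N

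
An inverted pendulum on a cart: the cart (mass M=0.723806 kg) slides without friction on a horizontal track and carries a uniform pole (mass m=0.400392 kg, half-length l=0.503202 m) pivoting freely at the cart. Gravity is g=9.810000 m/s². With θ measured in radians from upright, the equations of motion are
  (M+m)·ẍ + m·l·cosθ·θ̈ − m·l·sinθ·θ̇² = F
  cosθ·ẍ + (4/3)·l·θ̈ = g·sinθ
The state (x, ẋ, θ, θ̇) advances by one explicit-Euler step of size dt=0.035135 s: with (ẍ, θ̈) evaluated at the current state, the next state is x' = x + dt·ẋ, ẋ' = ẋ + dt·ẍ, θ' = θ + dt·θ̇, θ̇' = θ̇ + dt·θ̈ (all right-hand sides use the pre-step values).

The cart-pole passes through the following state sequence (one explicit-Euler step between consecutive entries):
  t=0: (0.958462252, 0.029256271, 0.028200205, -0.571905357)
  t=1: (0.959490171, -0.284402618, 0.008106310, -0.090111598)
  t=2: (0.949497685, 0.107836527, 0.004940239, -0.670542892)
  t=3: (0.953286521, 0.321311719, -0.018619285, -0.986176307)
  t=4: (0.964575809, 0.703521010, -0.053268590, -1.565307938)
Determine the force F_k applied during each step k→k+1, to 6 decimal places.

step 0→1:
  ẍ = (ẋ'−ẋ)/dt = (-0.284402618−0.029256271)/0.035135 = -8.927249
  θ̈ = (θ̇'−θ̇)/dt = (-0.090111598−-0.571905357)/0.035135 = 13.712644
  sinθ=0.028196, cosθ=0.999602
  F = (M+m)·ẍ + m·l·cosθ·θ̈ − m·l·sinθ·θ̇² = -10.035995 + 2.761698 − 0.001858 = -7.276155
step 1→2:
  ẍ = (ẋ'−ẋ)/dt = (0.107836527−-0.284402618)/0.035135 = 11.163772
  θ̈ = (θ̇'−θ̇)/dt = (-0.670542892−-0.090111598)/0.035135 = -16.520031
  sinθ=0.008106, cosθ=0.999967
  F = (M+m)·ẍ + m·l·cosθ·θ̈ − m·l·sinθ·θ̇² = 12.550291 + -3.328314 − 0.000013 = 9.221963
step 2→3:
  ẍ = (ẋ'−ẋ)/dt = (0.321311719−0.107836527)/0.035135 = 6.075856
  θ̈ = (θ̇'−θ̇)/dt = (-0.986176307−-0.670542892)/0.035135 = -8.983447
  sinθ=0.004940, cosθ=0.999988
  F = (M+m)·ẍ + m·l·cosθ·θ̈ − m·l·sinθ·θ̇² = 6.830465 + -1.809945 − 0.000448 = 5.020072
step 3→4:
  ẍ = (ẋ'−ẋ)/dt = (0.703521010−0.321311719)/0.035135 = 10.878306
  θ̈ = (θ̇'−θ̇)/dt = (-1.565307938−-0.986176307)/0.035135 = -16.483041
  sinθ=-0.018618, cosθ=0.999827
  F = (M+m)·ẍ + m·l·cosθ·θ̈ − m·l·sinθ·θ̇² = 12.229370 + -3.320395 − -0.003648 = 8.912623

F_0 = -7.276155 N
F_1 = 9.221963 N
F_2 = 5.020072 N
F_3 = 8.912623 N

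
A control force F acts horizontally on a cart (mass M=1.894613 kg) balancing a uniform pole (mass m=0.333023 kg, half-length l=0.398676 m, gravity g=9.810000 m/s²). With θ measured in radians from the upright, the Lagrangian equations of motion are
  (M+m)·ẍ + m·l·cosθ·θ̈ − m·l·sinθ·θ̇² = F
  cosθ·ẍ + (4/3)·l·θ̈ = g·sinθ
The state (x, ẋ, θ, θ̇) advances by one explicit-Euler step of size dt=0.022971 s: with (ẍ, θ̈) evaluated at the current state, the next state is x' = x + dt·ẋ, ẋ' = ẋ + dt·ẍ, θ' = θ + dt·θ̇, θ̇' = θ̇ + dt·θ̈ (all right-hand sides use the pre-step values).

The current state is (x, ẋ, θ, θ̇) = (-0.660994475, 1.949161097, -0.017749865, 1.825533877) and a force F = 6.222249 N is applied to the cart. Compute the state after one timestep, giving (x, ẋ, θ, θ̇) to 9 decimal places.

(-0.616220295, 2.021837300, 0.024184474, 1.681310755)

sinθ=-0.017748933, cosθ=0.999842475
temp = (F + m·l·θ̇²·sinθ)/(M+m) = (6.222249 + -0.007853195)/2.227636 = 2.789681889
θ̈ = (g·sinθ − cosθ·temp)/(l·(4/3 − m·cos²θ/(M+m))) = -6.278486886
ẍ = temp − m·l·θ̈·cosθ/(M+m) = 3.163824065
Euler: x'=-0.660994475+0.022971·1.949161097=-0.616220295, ẋ'=1.949161097+0.022971·3.163824065=2.021837300
       θ'=-0.017749865+0.022971·1.825533877=0.024184474, θ̇'=1.825533877+0.022971·-6.278486886=1.681310755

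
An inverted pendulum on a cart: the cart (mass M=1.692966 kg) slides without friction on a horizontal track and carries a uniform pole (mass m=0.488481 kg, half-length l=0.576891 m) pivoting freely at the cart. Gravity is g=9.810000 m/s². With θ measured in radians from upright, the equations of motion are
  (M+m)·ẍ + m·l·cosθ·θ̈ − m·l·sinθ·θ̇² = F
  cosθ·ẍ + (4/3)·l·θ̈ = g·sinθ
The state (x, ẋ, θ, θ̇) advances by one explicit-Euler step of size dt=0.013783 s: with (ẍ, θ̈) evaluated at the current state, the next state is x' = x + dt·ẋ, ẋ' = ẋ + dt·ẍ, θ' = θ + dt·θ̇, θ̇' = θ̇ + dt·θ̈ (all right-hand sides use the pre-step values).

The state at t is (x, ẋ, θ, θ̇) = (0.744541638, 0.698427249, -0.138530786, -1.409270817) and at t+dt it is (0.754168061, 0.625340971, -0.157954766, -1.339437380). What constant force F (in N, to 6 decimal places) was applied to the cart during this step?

F = -10.076042 N

ẍ = (ẋ'−ẋ)/dt = (0.625340971−0.698427249)/0.013783 = -5.302639
θ̈ = (θ̇'−θ̇)/dt = (-1.339437380−-1.409270817)/0.013783 = 5.066636
sinθ=-0.138088, cosθ=0.990420
F = (M+m)·ẍ + m·l·cosθ·θ̈ − m·l·sinθ·θ̇² = -11.567427 + 1.414101 − -0.077283 = -10.076042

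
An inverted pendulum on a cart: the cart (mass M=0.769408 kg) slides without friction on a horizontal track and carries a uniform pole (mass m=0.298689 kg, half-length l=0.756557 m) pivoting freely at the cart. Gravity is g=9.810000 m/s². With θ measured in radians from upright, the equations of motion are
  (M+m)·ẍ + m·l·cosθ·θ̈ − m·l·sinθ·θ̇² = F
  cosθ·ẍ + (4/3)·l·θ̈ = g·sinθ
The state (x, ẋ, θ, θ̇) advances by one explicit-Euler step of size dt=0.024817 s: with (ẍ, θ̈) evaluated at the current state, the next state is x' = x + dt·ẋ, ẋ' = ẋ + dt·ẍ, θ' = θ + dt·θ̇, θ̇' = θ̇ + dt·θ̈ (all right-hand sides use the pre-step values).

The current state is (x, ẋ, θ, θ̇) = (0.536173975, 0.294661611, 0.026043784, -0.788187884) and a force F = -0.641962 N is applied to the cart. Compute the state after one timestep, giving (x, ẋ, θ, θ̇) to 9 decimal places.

sinθ=0.026040840, cosθ=0.999660880
temp = (F + m·l·θ̇²·sinθ)/(M+m) = (-0.641962 + 0.003655741)/1.068097 = -0.597610759
θ̈ = (g·sinθ − cosθ·temp)/(l·(4/3 − m·cos²θ/(M+m))) = 1.069671949
ẍ = temp − m·l·θ̈·cosθ/(M+m) = -0.823842477
Euler: x'=0.536173975+0.024817·0.294661611=0.543486592, ẋ'=0.294661611+0.024817·-0.823842477=0.274216312
       θ'=0.026043784+0.024817·-0.788187884=0.006483325, θ̇'=-0.788187884+0.024817·1.069671949=-0.761641835

(0.543486592, 0.274216312, 0.006483325, -0.761641835)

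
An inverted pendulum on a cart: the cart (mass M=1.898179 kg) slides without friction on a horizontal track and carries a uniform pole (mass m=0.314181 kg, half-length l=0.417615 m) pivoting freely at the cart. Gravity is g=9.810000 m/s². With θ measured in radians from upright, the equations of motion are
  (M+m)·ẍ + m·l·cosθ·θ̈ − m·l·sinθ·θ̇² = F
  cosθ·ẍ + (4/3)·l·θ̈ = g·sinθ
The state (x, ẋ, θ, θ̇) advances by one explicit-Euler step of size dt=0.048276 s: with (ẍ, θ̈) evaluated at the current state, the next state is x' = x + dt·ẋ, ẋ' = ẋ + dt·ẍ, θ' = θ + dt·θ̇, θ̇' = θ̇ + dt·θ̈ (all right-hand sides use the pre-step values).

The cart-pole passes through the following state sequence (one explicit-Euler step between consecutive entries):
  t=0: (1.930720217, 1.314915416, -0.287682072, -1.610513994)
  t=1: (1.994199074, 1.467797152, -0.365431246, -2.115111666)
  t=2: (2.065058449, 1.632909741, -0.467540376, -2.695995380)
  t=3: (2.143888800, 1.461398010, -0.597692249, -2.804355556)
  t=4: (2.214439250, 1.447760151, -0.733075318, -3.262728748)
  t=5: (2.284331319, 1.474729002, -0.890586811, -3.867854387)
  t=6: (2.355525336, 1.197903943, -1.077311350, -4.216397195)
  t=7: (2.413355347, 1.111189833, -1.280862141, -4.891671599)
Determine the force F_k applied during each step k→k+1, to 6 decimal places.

step 0→1:
  ẍ = (ẋ'−ẋ)/dt = (1.467797152−1.314915416)/0.048276 = 3.166827
  θ̈ = (θ̇'−θ̇)/dt = (-2.115111666−-1.610513994)/0.048276 = -10.452350
  sinθ=-0.283730, cosθ=0.958904
  F = (M+m)·ẍ + m·l·cosθ·θ̈ − m·l·sinθ·θ̇² = 7.006161 + -1.315059 − -0.096559 = 5.787661
step 1→2:
  ẍ = (ẋ'−ẋ)/dt = (1.632909741−1.467797152)/0.048276 = 3.420180
  θ̈ = (θ̇'−θ̇)/dt = (-2.695995380−-2.115111666)/0.048276 = -12.032557
  sinθ=-0.357352, cosθ=0.933970
  F = (M+m)·ẍ + m·l·cosθ·θ̈ − m·l·sinθ·θ̇² = 7.566668 + -1.474507 − -0.209758 = 6.301920
step 2→3:
  ẍ = (ẋ'−ẋ)/dt = (1.461398010−1.632909741)/0.048276 = -3.552733
  θ̈ = (θ̇'−θ̇)/dt = (-2.804355556−-2.695995380)/0.048276 = -2.244597
  sinθ=-0.450692, cosθ=0.892680
  F = (M+m)·ẍ + m·l·cosθ·θ̈ − m·l·sinθ·θ̇² = -7.859924 + -0.262900 − -0.429808 = -7.693016
step 3→4:
  ẍ = (ẋ'−ẋ)/dt = (1.447760151−1.461398010)/0.048276 = -0.282498
  θ̈ = (θ̇'−θ̇)/dt = (-3.262728748−-2.804355556)/0.048276 = -9.494846
  sinθ=-0.562736, cosθ=0.826636
  F = (M+m)·ẍ + m·l·cosθ·θ̈ − m·l·sinθ·θ̇² = -0.624987 + -1.029813 − -0.580667 = -1.074133
step 4→5:
  ẍ = (ẋ'−ẋ)/dt = (1.474729002−1.447760151)/0.048276 = 0.558639
  θ̈ = (θ̇'−θ̇)/dt = (-3.867854387−-3.262728748)/0.048276 = -12.534710
  sinθ=-0.669158, cosθ=0.743120
  F = (M+m)·ẍ + m·l·cosθ·θ̈ − m·l·sinθ·θ̇² = 1.235910 + -1.222163 − -0.934645 = 0.948392
step 5→6:
  ẍ = (ẋ'−ẋ)/dt = (1.197903943−1.474729002)/0.048276 = -5.734217
  θ̈ = (θ̇'−θ̇)/dt = (-4.216397195−-3.867854387)/0.048276 = -7.219795
  sinθ=-0.777441, cosθ=0.628956
  F = (M+m)·ẍ + m·l·cosθ·θ̈ − m·l·sinθ·θ̇² = -12.686152 + -0.595801 − -1.526032 = -11.755921
step 6→7:
  ẍ = (ẋ'−ẋ)/dt = (1.111189833−1.197903943)/0.048276 = -1.796216
  θ̈ = (θ̇'−θ̇)/dt = (-4.891671599−-4.216397195)/0.048276 = -13.987787
  sinθ=-0.880687, cosθ=0.473698
  F = (M+m)·ẍ + m·l·cosθ·θ̈ − m·l·sinθ·θ̇² = -3.973876 + -0.869374 − -2.054286 = -2.788964

F_0 = 5.787661 N
F_1 = 6.301920 N
F_2 = -7.693016 N
F_3 = -1.074133 N
F_4 = 0.948392 N
F_5 = -11.755921 N
F_6 = -2.788964 N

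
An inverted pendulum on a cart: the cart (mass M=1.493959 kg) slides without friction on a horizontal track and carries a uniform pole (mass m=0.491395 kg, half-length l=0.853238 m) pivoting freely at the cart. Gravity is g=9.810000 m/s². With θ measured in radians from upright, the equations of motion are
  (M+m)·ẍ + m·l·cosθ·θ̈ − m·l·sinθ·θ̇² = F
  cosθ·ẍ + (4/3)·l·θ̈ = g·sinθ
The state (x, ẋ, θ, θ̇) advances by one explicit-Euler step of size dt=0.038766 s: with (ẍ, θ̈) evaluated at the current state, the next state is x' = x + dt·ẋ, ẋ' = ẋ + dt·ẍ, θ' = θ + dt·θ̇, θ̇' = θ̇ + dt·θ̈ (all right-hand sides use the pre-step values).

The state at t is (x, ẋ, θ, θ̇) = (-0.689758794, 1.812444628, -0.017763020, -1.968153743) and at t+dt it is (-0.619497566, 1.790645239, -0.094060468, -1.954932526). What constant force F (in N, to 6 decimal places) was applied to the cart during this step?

F = -0.944609 N

ẍ = (ẋ'−ẋ)/dt = (1.790645239−1.812444628)/0.038766 = -0.562333
θ̈ = (θ̇'−θ̇)/dt = (-1.954932526−-1.968153743)/0.038766 = 0.341052
sinθ=-0.017762, cosθ=0.999842
F = (M+m)·ẍ + m·l·cosθ·θ̈ − m·l·sinθ·θ̇² = -1.116429 + 0.142973 − -0.028848 = -0.944609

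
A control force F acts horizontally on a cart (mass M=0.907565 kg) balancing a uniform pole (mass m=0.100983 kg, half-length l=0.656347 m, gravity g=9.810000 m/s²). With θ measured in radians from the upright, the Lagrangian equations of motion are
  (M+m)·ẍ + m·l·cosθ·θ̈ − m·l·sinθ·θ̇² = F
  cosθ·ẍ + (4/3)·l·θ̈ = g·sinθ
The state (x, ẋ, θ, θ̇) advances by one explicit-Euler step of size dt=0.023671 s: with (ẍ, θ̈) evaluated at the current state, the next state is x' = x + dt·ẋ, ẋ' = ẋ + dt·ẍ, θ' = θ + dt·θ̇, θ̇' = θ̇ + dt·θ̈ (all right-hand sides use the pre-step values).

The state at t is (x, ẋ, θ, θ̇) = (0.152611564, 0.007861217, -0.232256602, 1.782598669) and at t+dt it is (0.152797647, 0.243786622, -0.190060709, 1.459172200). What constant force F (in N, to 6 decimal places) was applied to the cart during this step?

F = 9.219236 N

ẍ = (ẋ'−ẋ)/dt = (0.243786622−0.007861217)/0.023671 = 9.966854
θ̈ = (θ̇'−θ̇)/dt = (1.459172200−1.782598669)/0.023671 = -13.663405
sinθ=-0.230174, cosθ=0.973149
F = (M+m)·ẍ + m·l·cosθ·θ̈ − m·l·sinθ·θ̇² = 10.052051 + -0.881293 − -0.048478 = 9.219236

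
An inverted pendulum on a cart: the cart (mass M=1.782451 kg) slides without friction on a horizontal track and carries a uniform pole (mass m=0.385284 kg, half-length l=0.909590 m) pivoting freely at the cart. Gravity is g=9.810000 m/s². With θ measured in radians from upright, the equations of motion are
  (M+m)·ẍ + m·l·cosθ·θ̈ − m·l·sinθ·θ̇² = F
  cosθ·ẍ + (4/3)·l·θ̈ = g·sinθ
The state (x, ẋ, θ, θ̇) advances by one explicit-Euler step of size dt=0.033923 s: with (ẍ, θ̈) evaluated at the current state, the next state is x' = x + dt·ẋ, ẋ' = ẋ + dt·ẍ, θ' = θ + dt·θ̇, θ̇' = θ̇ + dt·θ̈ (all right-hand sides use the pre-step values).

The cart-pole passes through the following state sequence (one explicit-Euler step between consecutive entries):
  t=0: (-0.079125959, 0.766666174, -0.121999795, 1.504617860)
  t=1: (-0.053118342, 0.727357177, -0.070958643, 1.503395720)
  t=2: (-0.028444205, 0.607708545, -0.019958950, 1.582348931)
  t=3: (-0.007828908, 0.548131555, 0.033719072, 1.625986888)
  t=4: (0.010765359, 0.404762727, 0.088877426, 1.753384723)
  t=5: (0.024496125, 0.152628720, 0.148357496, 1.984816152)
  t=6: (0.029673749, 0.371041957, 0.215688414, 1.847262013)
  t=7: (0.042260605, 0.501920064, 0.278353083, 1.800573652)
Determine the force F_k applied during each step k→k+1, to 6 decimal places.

step 0→1:
  ẍ = (ẋ'−ẋ)/dt = (0.727357177−0.766666174)/0.033923 = -1.158771
  θ̈ = (θ̇'−θ̇)/dt = (1.503395720−1.504617860)/0.033923 = -0.036027
  sinθ=-0.121697, cosθ=0.992567
  F = (M+m)·ẍ + m·l·cosθ·θ̈ − m·l·sinθ·θ̇² = -2.511909 + -0.012532 − -0.096552 = -2.427889
step 1→2:
  ẍ = (ẋ'−ẋ)/dt = (0.607708545−0.727357177)/0.033923 = -3.527065
  θ̈ = (θ̇'−θ̇)/dt = (1.582348931−1.503395720)/0.033923 = 2.327424
  sinθ=-0.070899, cosθ=0.997483
  F = (M+m)·ẍ + m·l·cosθ·θ̈ − m·l·sinθ·θ̇² = -7.645743 + 0.813594 − -0.056158 = -6.775990
step 2→3:
  ẍ = (ẋ'−ẋ)/dt = (0.548131555−0.607708545)/0.033923 = -1.756242
  θ̈ = (θ̇'−θ̇)/dt = (1.625986888−1.582348931)/0.033923 = 1.286383
  sinθ=-0.019958, cosθ=0.999801
  F = (M+m)·ẍ + m·l·cosθ·θ̈ − m·l·sinθ·θ̇² = -3.807067 + 0.450724 − -0.017512 = -3.338831
step 3→4:
  ẍ = (ẋ'−ẋ)/dt = (0.404762727−0.548131555)/0.033923 = -4.226302
  θ̈ = (θ̇'−θ̇)/dt = (1.753384723−1.625986888)/0.033923 = 3.755500
  sinθ=0.033713, cosθ=0.999432
  F = (M+m)·ẍ + m·l·cosθ·θ̈ − m·l·sinθ·θ̇² = -9.161502 + 1.315369 − 0.031236 = -7.877369
step 4→5:
  ẍ = (ẋ'−ẋ)/dt = (0.152628720−0.404762727)/0.033923 = -7.432539
  θ̈ = (θ̇'−θ̇)/dt = (1.984816152−1.753384723)/0.033923 = 6.822257
  sinθ=0.088760, cosθ=0.996053
  F = (M+m)·ẍ + m·l·cosθ·θ̈ − m·l·sinθ·θ̇² = -16.111774 + 2.381427 − 0.095631 = -13.825979
step 5→6:
  ẍ = (ẋ'−ẋ)/dt = (0.371041957−0.152628720)/0.033923 = 6.438500
  θ̈ = (θ̇'−θ̇)/dt = (1.847262013−1.984816152)/0.033923 = -4.054893
  sinθ=0.147814, cosθ=0.989015
  F = (M+m)·ẍ + m·l·cosθ·θ̈ − m·l·sinθ·θ̇² = 13.956962 + -1.405429 − 0.204072 = 12.347461
step 6→7:
  ẍ = (ẋ'−ẋ)/dt = (0.501920064−0.371041957)/0.033923 = 3.858094
  θ̈ = (θ̇'−θ̇)/dt = (1.800573652−1.847262013)/0.033923 = -1.376304
  sinθ=0.214020, cosθ=0.976829
  F = (M+m)·ẍ + m·l·cosθ·θ̈ − m·l·sinθ·θ̇² = 8.363324 + -0.471151 − 0.255940 = 7.636234

F_0 = -2.427889 N
F_1 = -6.775990 N
F_2 = -3.338831 N
F_3 = -7.877369 N
F_4 = -13.825979 N
F_5 = 12.347461 N
F_6 = 7.636234 N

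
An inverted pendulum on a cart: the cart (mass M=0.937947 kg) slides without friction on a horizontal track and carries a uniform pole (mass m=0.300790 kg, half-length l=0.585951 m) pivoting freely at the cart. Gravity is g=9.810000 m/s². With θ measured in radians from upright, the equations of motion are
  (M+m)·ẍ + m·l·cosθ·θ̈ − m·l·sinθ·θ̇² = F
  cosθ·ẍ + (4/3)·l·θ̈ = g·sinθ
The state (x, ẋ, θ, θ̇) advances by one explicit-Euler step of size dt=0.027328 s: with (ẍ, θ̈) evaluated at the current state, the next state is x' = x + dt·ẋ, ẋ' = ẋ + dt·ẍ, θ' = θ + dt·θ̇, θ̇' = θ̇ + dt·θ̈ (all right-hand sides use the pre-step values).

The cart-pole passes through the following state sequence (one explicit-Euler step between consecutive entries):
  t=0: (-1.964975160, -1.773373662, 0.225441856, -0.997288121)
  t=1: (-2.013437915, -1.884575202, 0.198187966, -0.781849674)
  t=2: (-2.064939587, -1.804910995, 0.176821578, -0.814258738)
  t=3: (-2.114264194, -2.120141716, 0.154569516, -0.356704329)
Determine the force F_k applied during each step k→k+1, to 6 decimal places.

step 0→1:
  ẍ = (ẋ'−ẋ)/dt = (-1.884575202−-1.773373662)/0.027328 = -4.069143
  θ̈ = (θ̇'−θ̇)/dt = (-0.781849674−-0.997288121)/0.027328 = 7.883433
  sinθ=0.223537, cosθ=0.974695
  F = (M+m)·ẍ + m·l·cosθ·θ̈ − m·l·sinθ·θ̇² = -5.040598 + 1.354282 − 0.039185 = -3.725501
step 1→2:
  ẍ = (ẋ'−ẋ)/dt = (-1.804910995−-1.884575202)/0.027328 = 2.915113
  θ̈ = (θ̇'−θ̇)/dt = (-0.814258738−-0.781849674)/0.027328 = -1.185929
  sinθ=0.196893, cosθ=0.980425
  F = (M+m)·ẍ + m·l·cosθ·θ̈ − m·l·sinθ·θ̇² = 3.611058 + -0.204926 − 0.021213 = 3.384919
step 2→3:
  ẍ = (ẋ'−ẋ)/dt = (-2.120141716−-1.804910995)/0.027328 = -11.535082
  θ̈ = (θ̇'−θ̇)/dt = (-0.356704329−-0.814258738)/0.027328 = 16.743062
  sinθ=0.175902, cosθ=0.984408
  F = (M+m)·ẍ + m·l·cosθ·θ̈ − m·l·sinθ·θ̇² = -14.288933 + 2.904923 − 0.020555 = -11.404565

F_0 = -3.725501 N
F_1 = 3.384919 N
F_2 = -11.404565 N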